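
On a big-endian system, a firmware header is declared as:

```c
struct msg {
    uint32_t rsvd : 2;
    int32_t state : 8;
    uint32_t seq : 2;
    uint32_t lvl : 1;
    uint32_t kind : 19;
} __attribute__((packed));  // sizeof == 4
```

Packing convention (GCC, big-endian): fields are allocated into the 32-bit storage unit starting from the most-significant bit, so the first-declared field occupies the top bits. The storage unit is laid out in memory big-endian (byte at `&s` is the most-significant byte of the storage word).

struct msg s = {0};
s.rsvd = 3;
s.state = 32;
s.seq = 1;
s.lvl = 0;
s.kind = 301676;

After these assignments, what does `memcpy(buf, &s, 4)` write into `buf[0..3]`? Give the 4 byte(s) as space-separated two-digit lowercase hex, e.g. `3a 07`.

rsvd:2 = 3 → 0x3 << 30 → word 0xc0000000
state:8 = 32 → 0x20 << 22 → word 0xc8000000
seq:2 = 1 → 0x1 << 20 → word 0xc8100000
lvl:1 = 0 → 0x0 << 19 → word 0xc8100000
kind:19 = 301676 → 0x49a6c << 0 → word 0xc8149a6c
word = 0xc8149a6c → big-endian bytes:
  [0]=0xc8  [1]=0x14  [2]=0x9a  [3]=0x6c

c8 14 9a 6c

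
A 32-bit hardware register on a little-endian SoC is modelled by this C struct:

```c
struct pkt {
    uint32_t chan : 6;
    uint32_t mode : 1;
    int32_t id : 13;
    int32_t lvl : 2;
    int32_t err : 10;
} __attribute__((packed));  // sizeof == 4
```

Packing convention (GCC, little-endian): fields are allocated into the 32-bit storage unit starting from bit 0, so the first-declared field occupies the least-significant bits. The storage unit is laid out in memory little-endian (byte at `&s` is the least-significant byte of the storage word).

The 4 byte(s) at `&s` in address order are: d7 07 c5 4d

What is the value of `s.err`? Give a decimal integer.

[0]=0xd7 [1]=0x07 [2]=0xc5 [3]=0x4d (little-endian) → word 0x4dc507d7
chan:6 @ bit 0 → (0x4dc507d7>>0)&0x3f = 0x17
mode:1 @ bit 6 → (0x4dc507d7>>6)&0x1 = 0x1
id:13 @ bit 7 → (0x4dc507d7>>7)&0x1fff = 0xa0f
lvl:2 @ bit 20 → (0x4dc507d7>>20)&0x3 = 0x0
err:10 @ bit 22 → (0x4dc507d7>>22)&0x3ff = 0x137  ←
err signed 10b, MSB=0: value = 311

311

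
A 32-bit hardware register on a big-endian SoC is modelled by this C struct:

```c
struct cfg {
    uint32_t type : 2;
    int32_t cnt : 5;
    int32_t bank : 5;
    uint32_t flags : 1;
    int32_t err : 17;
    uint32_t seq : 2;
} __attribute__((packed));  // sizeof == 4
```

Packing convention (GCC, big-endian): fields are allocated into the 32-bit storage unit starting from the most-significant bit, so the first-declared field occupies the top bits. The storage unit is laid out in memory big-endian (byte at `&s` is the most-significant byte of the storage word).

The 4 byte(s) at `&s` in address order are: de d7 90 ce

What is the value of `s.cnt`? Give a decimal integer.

15

[0]=0xde [1]=0xd7 [2]=0x90 [3]=0xce (big-endian) → word 0xded790ce
type:2 @ bit 30 → (0xded790ce>>30)&0x3 = 0x3
cnt:5 @ bit 25 → (0xded790ce>>25)&0x1f = 0xf  ←
bank:5 @ bit 20 → (0xded790ce>>20)&0x1f = 0xd
flags:1 @ bit 19 → (0xded790ce>>19)&0x1 = 0x0
err:17 @ bit 2 → (0xded790ce>>2)&0x1ffff = 0x1e433
seq:2 @ bit 0 → (0xded790ce>>0)&0x3 = 0x2
cnt signed 5b, MSB=0: value = 15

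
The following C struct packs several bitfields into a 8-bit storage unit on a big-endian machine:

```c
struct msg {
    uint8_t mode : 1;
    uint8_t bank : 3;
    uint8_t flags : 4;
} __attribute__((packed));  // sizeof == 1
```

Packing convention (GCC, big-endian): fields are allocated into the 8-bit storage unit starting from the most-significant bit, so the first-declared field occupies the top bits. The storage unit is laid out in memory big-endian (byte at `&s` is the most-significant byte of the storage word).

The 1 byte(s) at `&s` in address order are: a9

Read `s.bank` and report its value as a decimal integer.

[0]=0xa9 (big-endian) → word 0xa9
mode:1 @ bit 7 → (0xa9>>7)&0x1 = 0x1
bank:3 @ bit 4 → (0xa9>>4)&0x7 = 0x2  ←
flags:4 @ bit 0 → (0xa9>>0)&0xf = 0x9

2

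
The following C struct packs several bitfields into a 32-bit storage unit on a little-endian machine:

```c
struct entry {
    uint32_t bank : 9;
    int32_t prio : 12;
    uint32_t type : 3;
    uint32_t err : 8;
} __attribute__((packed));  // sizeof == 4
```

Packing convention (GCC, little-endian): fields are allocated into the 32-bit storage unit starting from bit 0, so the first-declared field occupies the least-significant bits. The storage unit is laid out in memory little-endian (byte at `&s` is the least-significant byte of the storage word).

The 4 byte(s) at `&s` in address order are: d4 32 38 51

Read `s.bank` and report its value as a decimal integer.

[0]=0xd4 [1]=0x32 [2]=0x38 [3]=0x51 (little-endian) → word 0x513832d4
bank:9 @ bit 0 → (0x513832d4>>0)&0x1ff = 0xd4  ←
prio:12 @ bit 9 → (0x513832d4>>9)&0xfff = 0xc19
type:3 @ bit 21 → (0x513832d4>>21)&0x7 = 0x1
err:8 @ bit 24 → (0x513832d4>>24)&0xff = 0x51

212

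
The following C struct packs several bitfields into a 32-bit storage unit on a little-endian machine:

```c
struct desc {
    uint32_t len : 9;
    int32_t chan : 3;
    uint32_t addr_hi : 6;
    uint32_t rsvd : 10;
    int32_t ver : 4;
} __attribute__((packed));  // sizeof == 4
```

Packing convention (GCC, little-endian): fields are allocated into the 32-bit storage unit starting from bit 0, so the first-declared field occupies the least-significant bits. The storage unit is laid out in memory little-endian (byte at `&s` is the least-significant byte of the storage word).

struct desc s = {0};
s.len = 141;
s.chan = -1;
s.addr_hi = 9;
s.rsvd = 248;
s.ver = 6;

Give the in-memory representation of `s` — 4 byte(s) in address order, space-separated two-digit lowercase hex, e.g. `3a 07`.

[0+:9] len=141 & 0x1ff = 0x8d; word=0x0000008d
[9+:3] chan=-1 & 0x7 = 0x7; word=0x00000e8d
[12+:6] addr_hi=9 & 0x3f = 0x9; word=0x00009e8d
[18+:10] rsvd=248 & 0x3ff = 0xf8; word=0x03e09e8d
[28+:4] ver=6 & 0xf = 0x6; word=0x63e09e8d
word = 0x63e09e8d → little-endian bytes:
  [0]=0x8d  [1]=0x9e  [2]=0xe0  [3]=0x63

8d 9e e0 63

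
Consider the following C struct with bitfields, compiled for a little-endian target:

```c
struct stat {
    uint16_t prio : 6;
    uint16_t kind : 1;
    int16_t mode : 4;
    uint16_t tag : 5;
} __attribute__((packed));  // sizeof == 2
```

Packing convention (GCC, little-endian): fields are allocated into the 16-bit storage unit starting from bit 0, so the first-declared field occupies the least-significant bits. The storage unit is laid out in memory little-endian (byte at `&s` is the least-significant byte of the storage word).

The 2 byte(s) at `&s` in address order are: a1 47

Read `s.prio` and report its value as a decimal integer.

[0]=0xa1 [1]=0x47 (little-endian) → word 0x47a1
prio [0+:6] = (word>>0) & 0x3f = 33  ←
kind [6+:1] = (word>>6) & 0x1 = 0
mode [7+:4] = (word>>7) & 0xf = 15
tag [11+:5] = (word>>11) & 0x1f = 8

33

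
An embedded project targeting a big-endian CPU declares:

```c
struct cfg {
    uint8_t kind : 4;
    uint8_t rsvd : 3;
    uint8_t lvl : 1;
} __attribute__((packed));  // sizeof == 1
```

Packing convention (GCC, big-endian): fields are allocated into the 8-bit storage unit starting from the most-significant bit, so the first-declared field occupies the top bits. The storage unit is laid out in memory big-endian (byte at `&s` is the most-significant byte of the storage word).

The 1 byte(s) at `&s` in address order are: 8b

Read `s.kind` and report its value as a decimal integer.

8

[0]=0x8b (big-endian) → word 0x8b
kind:4 @ bit 4 → (0x8b>>4)&0xf = 0x8  ←
rsvd:3 @ bit 1 → (0x8b>>1)&0x7 = 0x5
lvl:1 @ bit 0 → (0x8b>>0)&0x1 = 0x1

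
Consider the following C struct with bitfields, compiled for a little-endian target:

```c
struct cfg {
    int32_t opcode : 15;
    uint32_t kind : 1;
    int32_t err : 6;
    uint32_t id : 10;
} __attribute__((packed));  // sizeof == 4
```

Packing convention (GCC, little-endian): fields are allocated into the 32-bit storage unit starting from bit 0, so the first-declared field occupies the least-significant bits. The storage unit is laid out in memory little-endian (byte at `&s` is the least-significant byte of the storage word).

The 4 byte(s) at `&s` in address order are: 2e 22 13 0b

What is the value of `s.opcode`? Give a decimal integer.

8750

[0]=0x2e [1]=0x22 [2]=0x13 [3]=0x0b (little-endian) → word 0x0b13222e
opcode:15 @ bit 0 → (0x0b13222e>>0)&0x7fff = 0x222e  ←
kind:1 @ bit 15 → (0x0b13222e>>15)&0x1 = 0x0
err:6 @ bit 16 → (0x0b13222e>>16)&0x3f = 0x13
id:10 @ bit 22 → (0x0b13222e>>22)&0x3ff = 0x2c
opcode signed 15b, MSB=0: value = 8750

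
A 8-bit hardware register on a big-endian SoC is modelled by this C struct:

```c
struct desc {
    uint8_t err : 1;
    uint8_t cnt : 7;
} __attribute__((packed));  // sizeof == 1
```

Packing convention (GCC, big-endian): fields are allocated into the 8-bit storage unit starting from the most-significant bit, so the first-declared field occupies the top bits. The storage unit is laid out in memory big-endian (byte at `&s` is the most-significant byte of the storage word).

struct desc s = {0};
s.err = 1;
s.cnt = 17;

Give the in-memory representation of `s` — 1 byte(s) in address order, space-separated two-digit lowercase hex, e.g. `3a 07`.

err (1b) val=1 bits=0x1 at bit 7: 0x80
cnt (7b) val=17 bits=0x11 at bit 0: 0x91
word = 0x91 → big-endian bytes:
  [0]=0x91

91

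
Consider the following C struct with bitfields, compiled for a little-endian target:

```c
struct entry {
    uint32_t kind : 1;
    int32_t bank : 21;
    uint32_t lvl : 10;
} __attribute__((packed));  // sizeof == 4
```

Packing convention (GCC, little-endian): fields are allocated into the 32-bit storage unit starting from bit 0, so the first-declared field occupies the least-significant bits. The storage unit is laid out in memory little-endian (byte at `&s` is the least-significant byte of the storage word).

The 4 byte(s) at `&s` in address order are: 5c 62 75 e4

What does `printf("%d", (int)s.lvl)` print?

[0]=0x5c [1]=0x62 [2]=0x75 [3]=0xe4 (little-endian) → word 0xe475625c
kind:1 @ bit 0 → (0xe475625c>>0)&0x1 = 0x0
bank:21 @ bit 1 → (0xe475625c>>1)&0x1fffff = 0x1ab12e
lvl:10 @ bit 22 → (0xe475625c>>22)&0x3ff = 0x391  ←

913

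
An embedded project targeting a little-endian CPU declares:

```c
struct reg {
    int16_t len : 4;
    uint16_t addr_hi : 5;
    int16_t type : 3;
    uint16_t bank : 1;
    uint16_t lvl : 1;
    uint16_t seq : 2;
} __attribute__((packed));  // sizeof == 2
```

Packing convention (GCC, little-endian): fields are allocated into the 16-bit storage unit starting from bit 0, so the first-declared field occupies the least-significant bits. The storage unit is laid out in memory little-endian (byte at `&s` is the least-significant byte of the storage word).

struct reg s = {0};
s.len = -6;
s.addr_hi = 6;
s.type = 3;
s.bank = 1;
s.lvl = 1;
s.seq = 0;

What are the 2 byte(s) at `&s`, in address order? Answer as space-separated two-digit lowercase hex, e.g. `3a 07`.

len:4 = -6 → 0xa << 0 → word 0x000a
addr_hi:5 = 6 → 0x6 << 4 → word 0x006a
type:3 = 3 → 0x3 << 9 → word 0x066a
bank:1 = 1 → 0x1 << 12 → word 0x166a
lvl:1 = 1 → 0x1 << 13 → word 0x366a
seq:2 = 0 → 0x0 << 14 → word 0x366a
word = 0x366a → little-endian bytes:
  [0]=0x6a  [1]=0x36

6a 36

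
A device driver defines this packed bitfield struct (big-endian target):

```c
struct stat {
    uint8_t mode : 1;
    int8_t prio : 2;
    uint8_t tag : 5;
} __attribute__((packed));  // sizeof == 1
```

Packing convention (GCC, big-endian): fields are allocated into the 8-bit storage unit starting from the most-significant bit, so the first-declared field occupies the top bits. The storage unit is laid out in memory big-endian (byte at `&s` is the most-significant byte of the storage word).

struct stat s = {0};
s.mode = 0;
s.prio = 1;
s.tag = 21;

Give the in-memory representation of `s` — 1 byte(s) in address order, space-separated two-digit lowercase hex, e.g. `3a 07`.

35

[7+:1] mode=0 & 0x1 = 0x0; word=0x00
[5+:2] prio=1 & 0x3 = 0x1; word=0x20
[0+:5] tag=21 & 0x1f = 0x15; word=0x35
word = 0x35 → big-endian bytes:
  [0]=0x35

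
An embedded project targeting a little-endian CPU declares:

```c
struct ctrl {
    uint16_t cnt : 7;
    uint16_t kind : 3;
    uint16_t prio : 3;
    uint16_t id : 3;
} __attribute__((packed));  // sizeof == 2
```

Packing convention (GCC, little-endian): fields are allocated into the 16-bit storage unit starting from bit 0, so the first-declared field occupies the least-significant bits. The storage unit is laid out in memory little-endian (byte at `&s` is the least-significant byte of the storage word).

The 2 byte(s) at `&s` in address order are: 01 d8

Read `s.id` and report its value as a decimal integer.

6

[0]=0x01 [1]=0xd8 (little-endian) → word 0xd801
cnt:7 @ bit 0 → (0xd801>>0)&0x7f = 0x1
kind:3 @ bit 7 → (0xd801>>7)&0x7 = 0x0
prio:3 @ bit 10 → (0xd801>>10)&0x7 = 0x6
id:3 @ bit 13 → (0xd801>>13)&0x7 = 0x6  ←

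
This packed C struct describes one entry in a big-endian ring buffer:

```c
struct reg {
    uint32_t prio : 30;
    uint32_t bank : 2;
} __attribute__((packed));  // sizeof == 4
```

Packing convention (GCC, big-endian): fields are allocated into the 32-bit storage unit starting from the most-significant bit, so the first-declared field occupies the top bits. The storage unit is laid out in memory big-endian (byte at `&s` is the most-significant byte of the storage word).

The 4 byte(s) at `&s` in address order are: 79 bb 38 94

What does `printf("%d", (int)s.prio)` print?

510578213

[0]=0x79 [1]=0xbb [2]=0x38 [3]=0x94 (big-endian) → word 0x79bb3894
prio:30 @ bit 2 → (0x79bb3894>>2)&0x3fffffff = 0x1e6ece25  ←
bank:2 @ bit 0 → (0x79bb3894>>0)&0x3 = 0x0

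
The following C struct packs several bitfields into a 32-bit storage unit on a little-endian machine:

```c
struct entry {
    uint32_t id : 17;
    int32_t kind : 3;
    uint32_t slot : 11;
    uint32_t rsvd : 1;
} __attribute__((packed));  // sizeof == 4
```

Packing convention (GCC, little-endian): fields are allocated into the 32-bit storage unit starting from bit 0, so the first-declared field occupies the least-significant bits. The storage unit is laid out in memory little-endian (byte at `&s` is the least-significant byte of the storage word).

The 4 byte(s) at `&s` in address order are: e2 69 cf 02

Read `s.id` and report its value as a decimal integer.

92642

[0]=0xe2 [1]=0x69 [2]=0xcf [3]=0x02 (little-endian) → word 0x02cf69e2
id:17 @ bit 0 → (0x02cf69e2>>0)&0x1ffff = 0x169e2  ←
kind:3 @ bit 17 → (0x02cf69e2>>17)&0x7 = 0x7
slot:11 @ bit 20 → (0x02cf69e2>>20)&0x7ff = 0x2c
rsvd:1 @ bit 31 → (0x02cf69e2>>31)&0x1 = 0x0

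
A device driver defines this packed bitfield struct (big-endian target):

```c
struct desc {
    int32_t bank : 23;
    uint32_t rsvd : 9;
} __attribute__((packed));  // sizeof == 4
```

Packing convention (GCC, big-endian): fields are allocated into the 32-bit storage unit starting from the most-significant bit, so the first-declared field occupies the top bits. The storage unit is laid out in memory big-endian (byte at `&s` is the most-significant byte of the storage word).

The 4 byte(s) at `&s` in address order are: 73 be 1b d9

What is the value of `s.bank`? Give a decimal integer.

[0]=0x73 [1]=0xbe [2]=0x1b [3]=0xd9 (big-endian) → word 0x73be1bd9
bank [9+:23] = (word>>9) & 0x7fffff = 3792653  ←
rsvd [0+:9] = (word>>0) & 0x1ff = 473
bank signed 23b, MSB=0: value = 3792653

3792653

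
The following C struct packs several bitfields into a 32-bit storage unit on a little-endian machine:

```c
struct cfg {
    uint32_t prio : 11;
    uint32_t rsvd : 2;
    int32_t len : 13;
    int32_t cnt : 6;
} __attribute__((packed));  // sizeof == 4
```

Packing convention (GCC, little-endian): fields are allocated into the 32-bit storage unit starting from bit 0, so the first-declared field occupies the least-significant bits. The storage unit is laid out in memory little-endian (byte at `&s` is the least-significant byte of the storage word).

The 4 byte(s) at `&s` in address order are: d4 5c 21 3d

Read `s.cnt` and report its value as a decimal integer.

15

[0]=0xd4 [1]=0x5c [2]=0x21 [3]=0x3d (little-endian) → word 0x3d215cd4
prio [0+:11] = (word>>0) & 0x7ff = 1236
rsvd [11+:2] = (word>>11) & 0x3 = 3
len [13+:13] = (word>>13) & 0x1fff = 2314
cnt [26+:6] = (word>>26) & 0x3f = 15  ←
cnt signed 6b, MSB=0: value = 15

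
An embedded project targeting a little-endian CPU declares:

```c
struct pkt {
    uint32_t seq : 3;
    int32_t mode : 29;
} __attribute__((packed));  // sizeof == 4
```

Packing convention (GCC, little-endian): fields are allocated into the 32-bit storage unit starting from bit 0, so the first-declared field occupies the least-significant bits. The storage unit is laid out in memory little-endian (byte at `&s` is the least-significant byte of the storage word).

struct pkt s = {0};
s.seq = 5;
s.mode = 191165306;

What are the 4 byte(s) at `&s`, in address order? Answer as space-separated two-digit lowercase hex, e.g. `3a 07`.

seq (3b) val=5 bits=0x5 at bit 0: 0x00000005
mode (29b) val=191165306 bits=0xb64f37a at bit 3: 0x5b279bd5
word = 0x5b279bd5 → little-endian bytes:
  [0]=0xd5  [1]=0x9b  [2]=0x27  [3]=0x5b

d5 9b 27 5b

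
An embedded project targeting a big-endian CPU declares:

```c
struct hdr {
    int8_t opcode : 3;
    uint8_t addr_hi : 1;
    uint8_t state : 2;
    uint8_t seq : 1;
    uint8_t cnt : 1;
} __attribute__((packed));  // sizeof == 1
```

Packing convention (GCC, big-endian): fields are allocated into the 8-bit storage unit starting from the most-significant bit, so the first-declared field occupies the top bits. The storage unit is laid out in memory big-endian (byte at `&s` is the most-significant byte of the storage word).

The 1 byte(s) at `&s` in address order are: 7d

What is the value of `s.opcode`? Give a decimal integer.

[0]=0x7d (big-endian) → word 0x7d
opcode:3 @ bit 5 → (0x7d>>5)&0x7 = 0x3  ←
addr_hi:1 @ bit 4 → (0x7d>>4)&0x1 = 0x1
state:2 @ bit 2 → (0x7d>>2)&0x3 = 0x3
seq:1 @ bit 1 → (0x7d>>1)&0x1 = 0x0
cnt:1 @ bit 0 → (0x7d>>0)&0x1 = 0x1
opcode signed 3b, MSB=0: value = 3

3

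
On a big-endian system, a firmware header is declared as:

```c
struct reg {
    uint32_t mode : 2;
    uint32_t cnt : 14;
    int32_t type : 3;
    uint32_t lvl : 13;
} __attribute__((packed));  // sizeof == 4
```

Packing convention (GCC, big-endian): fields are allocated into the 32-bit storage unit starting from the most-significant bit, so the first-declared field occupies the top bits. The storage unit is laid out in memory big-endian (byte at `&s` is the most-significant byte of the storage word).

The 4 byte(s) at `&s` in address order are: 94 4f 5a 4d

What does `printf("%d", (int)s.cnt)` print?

5199

[0]=0x94 [1]=0x4f [2]=0x5a [3]=0x4d (big-endian) → word 0x944f5a4d
mode:2 @ bit 30 → (0x944f5a4d>>30)&0x3 = 0x2
cnt:14 @ bit 16 → (0x944f5a4d>>16)&0x3fff = 0x144f  ←
type:3 @ bit 13 → (0x944f5a4d>>13)&0x7 = 0x2
lvl:13 @ bit 0 → (0x944f5a4d>>0)&0x1fff = 0x1a4d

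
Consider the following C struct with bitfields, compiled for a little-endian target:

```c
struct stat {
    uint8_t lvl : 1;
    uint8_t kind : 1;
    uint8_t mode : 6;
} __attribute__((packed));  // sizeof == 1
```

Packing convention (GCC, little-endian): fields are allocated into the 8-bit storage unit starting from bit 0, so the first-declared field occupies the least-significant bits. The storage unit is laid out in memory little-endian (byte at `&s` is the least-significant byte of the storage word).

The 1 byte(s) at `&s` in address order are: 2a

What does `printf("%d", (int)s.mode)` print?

10

[0]=0x2a (little-endian) → word 0x2a
lvl:1 @ bit 0 → (0x2a>>0)&0x1 = 0x0
kind:1 @ bit 1 → (0x2a>>1)&0x1 = 0x1
mode:6 @ bit 2 → (0x2a>>2)&0x3f = 0xa  ←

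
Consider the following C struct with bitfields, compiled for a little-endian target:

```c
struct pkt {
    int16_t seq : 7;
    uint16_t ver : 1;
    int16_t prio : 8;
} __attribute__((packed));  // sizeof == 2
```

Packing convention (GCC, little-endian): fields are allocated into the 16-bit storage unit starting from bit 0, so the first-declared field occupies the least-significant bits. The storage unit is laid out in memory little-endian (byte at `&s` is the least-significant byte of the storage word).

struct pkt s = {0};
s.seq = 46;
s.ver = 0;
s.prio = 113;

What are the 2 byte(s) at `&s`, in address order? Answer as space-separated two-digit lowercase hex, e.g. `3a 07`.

2e 71

seq (7b) val=46 bits=0x2e at bit 0: 0x002e
ver (1b) val=0 bits=0x0 at bit 7: 0x002e
prio (8b) val=113 bits=0x71 at bit 8: 0x712e
word = 0x712e → little-endian bytes:
  [0]=0x2e  [1]=0x71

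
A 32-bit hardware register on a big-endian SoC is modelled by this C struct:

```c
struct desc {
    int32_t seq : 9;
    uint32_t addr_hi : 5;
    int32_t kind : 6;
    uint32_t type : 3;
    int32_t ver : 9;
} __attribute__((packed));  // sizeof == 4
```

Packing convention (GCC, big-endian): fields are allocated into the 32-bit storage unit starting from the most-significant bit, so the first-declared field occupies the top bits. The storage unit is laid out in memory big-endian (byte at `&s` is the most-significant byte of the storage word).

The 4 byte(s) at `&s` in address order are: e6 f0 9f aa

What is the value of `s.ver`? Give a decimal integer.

-86

[0]=0xe6 [1]=0xf0 [2]=0x9f [3]=0xaa (big-endian) → word 0xe6f09faa
seq:9 @ bit 23 → (0xe6f09faa>>23)&0x1ff = 0x1cd
addr_hi:5 @ bit 18 → (0xe6f09faa>>18)&0x1f = 0x1c
kind:6 @ bit 12 → (0xe6f09faa>>12)&0x3f = 0x9
type:3 @ bit 9 → (0xe6f09faa>>9)&0x7 = 0x7
ver:9 @ bit 0 → (0xe6f09faa>>0)&0x1ff = 0x1aa  ←
ver signed 9b, MSB=1: 426 - 512 = -86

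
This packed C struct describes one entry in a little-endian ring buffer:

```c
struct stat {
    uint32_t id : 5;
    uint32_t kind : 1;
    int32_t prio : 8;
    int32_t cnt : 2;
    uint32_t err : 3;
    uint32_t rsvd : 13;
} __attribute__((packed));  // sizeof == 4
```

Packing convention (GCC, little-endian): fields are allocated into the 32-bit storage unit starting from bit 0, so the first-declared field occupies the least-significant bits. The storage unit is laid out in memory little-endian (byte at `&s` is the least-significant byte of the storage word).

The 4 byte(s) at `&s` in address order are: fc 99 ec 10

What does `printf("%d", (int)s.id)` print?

[0]=0xfc [1]=0x99 [2]=0xec [3]=0x10 (little-endian) → word 0x10ec99fc
id:5 @ bit 0 → (0x10ec99fc>>0)&0x1f = 0x1c  ←
kind:1 @ bit 5 → (0x10ec99fc>>5)&0x1 = 0x1
prio:8 @ bit 6 → (0x10ec99fc>>6)&0xff = 0x67
cnt:2 @ bit 14 → (0x10ec99fc>>14)&0x3 = 0x2
err:3 @ bit 16 → (0x10ec99fc>>16)&0x7 = 0x4
rsvd:13 @ bit 19 → (0x10ec99fc>>19)&0x1fff = 0x21d

28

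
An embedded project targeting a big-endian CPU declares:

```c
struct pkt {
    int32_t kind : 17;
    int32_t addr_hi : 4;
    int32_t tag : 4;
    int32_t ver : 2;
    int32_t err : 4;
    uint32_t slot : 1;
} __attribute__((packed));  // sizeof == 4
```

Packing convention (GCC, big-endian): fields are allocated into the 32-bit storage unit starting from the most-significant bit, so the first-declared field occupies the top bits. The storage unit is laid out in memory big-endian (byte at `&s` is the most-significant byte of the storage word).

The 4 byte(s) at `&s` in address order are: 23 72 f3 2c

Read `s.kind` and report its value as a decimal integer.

[0]=0x23 [1]=0x72 [2]=0xf3 [3]=0x2c (big-endian) → word 0x2372f32c
kind [15+:17] = (word>>15) & 0x1ffff = 18149  ←
addr_hi [11+:4] = (word>>11) & 0xf = 14
tag [7+:4] = (word>>7) & 0xf = 6
ver [5+:2] = (word>>5) & 0x3 = 1
err [1+:4] = (word>>1) & 0xf = 6
slot [0+:1] = (word>>0) & 0x1 = 0
kind signed 17b, MSB=0: value = 18149

18149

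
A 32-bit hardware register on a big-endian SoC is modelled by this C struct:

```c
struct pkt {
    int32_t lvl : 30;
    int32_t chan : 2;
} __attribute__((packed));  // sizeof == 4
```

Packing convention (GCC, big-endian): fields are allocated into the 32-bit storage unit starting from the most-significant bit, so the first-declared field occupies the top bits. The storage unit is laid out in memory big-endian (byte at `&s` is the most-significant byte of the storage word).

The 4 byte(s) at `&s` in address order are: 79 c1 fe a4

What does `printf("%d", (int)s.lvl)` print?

510689193

[0]=0x79 [1]=0xc1 [2]=0xfe [3]=0xa4 (big-endian) → word 0x79c1fea4
lvl [2+:30] = (word>>2) & 0x3fffffff = 510689193  ←
chan [0+:2] = (word>>0) & 0x3 = 0
lvl signed 30b, MSB=0: value = 510689193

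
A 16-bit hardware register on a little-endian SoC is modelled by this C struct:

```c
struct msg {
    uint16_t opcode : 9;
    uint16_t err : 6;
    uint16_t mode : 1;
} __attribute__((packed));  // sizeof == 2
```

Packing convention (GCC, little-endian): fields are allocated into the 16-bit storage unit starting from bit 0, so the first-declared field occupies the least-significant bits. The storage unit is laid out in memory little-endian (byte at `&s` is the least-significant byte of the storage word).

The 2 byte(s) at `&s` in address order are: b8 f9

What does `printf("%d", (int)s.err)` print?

[0]=0xb8 [1]=0xf9 (little-endian) → word 0xf9b8
opcode:9 @ bit 0 → (0xf9b8>>0)&0x1ff = 0x1b8
err:6 @ bit 9 → (0xf9b8>>9)&0x3f = 0x3c  ←
mode:1 @ bit 15 → (0xf9b8>>15)&0x1 = 0x1

60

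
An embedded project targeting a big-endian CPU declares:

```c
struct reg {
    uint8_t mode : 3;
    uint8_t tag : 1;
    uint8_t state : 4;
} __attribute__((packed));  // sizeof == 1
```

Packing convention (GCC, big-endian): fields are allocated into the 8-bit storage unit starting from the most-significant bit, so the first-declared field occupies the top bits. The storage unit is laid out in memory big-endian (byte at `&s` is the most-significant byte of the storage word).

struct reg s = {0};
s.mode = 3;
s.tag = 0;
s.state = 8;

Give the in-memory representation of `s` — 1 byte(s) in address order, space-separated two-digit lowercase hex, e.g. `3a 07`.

68

[5+:3] mode=3 & 0x7 = 0x3; word=0x60
[4+:1] tag=0 & 0x1 = 0x0; word=0x60
[0+:4] state=8 & 0xf = 0x8; word=0x68
word = 0x68 → big-endian bytes:
  [0]=0x68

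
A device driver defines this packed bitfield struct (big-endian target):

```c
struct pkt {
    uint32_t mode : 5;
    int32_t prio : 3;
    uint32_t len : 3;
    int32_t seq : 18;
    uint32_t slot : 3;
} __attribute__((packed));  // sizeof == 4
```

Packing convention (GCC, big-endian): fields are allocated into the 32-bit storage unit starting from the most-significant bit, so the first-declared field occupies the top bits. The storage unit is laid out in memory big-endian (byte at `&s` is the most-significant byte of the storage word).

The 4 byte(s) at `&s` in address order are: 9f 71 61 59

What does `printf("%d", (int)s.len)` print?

3

[0]=0x9f [1]=0x71 [2]=0x61 [3]=0x59 (big-endian) → word 0x9f716159
mode:5 @ bit 27 → (0x9f716159>>27)&0x1f = 0x13
prio:3 @ bit 24 → (0x9f716159>>24)&0x7 = 0x7
len:3 @ bit 21 → (0x9f716159>>21)&0x7 = 0x3  ←
seq:18 @ bit 3 → (0x9f716159>>3)&0x3ffff = 0x22c2b
slot:3 @ bit 0 → (0x9f716159>>0)&0x7 = 0x1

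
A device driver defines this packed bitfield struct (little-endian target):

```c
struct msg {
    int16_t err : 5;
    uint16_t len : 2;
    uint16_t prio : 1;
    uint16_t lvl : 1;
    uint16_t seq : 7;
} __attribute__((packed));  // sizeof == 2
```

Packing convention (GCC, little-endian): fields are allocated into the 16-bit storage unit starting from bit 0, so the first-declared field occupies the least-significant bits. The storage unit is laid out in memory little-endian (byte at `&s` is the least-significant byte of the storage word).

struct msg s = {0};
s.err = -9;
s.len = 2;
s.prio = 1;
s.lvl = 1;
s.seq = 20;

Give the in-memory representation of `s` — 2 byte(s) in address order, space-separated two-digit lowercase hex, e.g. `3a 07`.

d7 29

err (5b) val=-9 bits=0x17 at bit 0: 0x0017
len (2b) val=2 bits=0x2 at bit 5: 0x0057
prio (1b) val=1 bits=0x1 at bit 7: 0x00d7
lvl (1b) val=1 bits=0x1 at bit 8: 0x01d7
seq (7b) val=20 bits=0x14 at bit 9: 0x29d7
word = 0x29d7 → little-endian bytes:
  [0]=0xd7  [1]=0x29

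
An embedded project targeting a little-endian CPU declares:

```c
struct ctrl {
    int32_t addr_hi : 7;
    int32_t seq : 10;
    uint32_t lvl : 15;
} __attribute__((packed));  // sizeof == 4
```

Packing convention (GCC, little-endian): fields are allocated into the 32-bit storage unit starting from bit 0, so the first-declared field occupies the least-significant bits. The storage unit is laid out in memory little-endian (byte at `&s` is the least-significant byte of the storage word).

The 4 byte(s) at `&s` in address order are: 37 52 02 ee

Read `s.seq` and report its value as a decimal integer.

[0]=0x37 [1]=0x52 [2]=0x02 [3]=0xee (little-endian) → word 0xee025237
addr_hi [0+:7] = (word>>0) & 0x7f = 55
seq [7+:10] = (word>>7) & 0x3ff = 164  ←
lvl [17+:15] = (word>>17) & 0x7fff = 30465
seq signed 10b, MSB=0: value = 164

164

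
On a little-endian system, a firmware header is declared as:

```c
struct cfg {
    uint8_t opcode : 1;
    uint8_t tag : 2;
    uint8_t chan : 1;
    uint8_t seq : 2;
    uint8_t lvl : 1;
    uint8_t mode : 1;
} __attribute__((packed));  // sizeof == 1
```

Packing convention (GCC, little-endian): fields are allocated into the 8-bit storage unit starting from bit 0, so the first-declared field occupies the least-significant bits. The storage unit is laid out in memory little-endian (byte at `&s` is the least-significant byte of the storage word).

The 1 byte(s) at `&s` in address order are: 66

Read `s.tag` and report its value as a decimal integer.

[0]=0x66 (little-endian) → word 0x66
opcode [0+:1] = (word>>0) & 0x1 = 0
tag [1+:2] = (word>>1) & 0x3 = 3  ←
chan [3+:1] = (word>>3) & 0x1 = 0
seq [4+:2] = (word>>4) & 0x3 = 2
lvl [6+:1] = (word>>6) & 0x1 = 1
mode [7+:1] = (word>>7) & 0x1 = 0

3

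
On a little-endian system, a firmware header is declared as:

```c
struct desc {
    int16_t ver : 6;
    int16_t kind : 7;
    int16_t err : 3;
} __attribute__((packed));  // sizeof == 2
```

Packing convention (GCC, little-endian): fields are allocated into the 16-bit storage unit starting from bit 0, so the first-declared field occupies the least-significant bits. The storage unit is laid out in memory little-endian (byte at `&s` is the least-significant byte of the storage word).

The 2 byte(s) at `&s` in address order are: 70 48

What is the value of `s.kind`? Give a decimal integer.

[0]=0x70 [1]=0x48 (little-endian) → word 0x4870
ver:6 @ bit 0 → (0x4870>>0)&0x3f = 0x30
kind:7 @ bit 6 → (0x4870>>6)&0x7f = 0x21  ←
err:3 @ bit 13 → (0x4870>>13)&0x7 = 0x2
kind signed 7b, MSB=0: value = 33

33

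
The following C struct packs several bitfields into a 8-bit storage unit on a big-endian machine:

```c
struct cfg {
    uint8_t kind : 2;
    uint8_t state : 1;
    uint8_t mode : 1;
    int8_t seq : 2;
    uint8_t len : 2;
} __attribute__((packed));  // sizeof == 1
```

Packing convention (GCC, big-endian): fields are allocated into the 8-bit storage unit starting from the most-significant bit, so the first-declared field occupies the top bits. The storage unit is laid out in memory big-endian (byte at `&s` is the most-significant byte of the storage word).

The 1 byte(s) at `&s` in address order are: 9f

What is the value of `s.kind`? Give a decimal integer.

[0]=0x9f (big-endian) → word 0x9f
kind [6+:2] = (word>>6) & 0x3 = 2  ←
state [5+:1] = (word>>5) & 0x1 = 0
mode [4+:1] = (word>>4) & 0x1 = 1
seq [2+:2] = (word>>2) & 0x3 = 3
len [0+:2] = (word>>0) & 0x3 = 3

2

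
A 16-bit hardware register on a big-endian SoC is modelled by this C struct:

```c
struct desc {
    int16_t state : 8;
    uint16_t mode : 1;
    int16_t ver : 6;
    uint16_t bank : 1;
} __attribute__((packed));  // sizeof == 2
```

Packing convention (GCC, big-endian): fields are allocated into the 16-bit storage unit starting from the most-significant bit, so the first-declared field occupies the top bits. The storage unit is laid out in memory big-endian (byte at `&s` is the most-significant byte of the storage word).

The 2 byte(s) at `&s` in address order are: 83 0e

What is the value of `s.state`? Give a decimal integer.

-125

[0]=0x83 [1]=0x0e (big-endian) → word 0x830e
state [8+:8] = (word>>8) & 0xff = 131  ←
mode [7+:1] = (word>>7) & 0x1 = 0
ver [1+:6] = (word>>1) & 0x3f = 7
bank [0+:1] = (word>>0) & 0x1 = 0
state signed 8b, MSB=1: 131 - 256 = -125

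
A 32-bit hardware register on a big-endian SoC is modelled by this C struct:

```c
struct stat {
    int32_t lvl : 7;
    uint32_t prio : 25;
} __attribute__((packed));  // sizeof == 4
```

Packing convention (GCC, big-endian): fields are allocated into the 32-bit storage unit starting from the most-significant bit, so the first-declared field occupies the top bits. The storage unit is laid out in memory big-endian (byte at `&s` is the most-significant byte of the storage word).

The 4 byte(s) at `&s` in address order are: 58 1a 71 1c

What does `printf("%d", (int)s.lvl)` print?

[0]=0x58 [1]=0x1a [2]=0x71 [3]=0x1c (big-endian) → word 0x581a711c
lvl [25+:7] = (word>>25) & 0x7f = 44  ←
prio [0+:25] = (word>>0) & 0x1ffffff = 1732892
lvl signed 7b, MSB=0: value = 44

44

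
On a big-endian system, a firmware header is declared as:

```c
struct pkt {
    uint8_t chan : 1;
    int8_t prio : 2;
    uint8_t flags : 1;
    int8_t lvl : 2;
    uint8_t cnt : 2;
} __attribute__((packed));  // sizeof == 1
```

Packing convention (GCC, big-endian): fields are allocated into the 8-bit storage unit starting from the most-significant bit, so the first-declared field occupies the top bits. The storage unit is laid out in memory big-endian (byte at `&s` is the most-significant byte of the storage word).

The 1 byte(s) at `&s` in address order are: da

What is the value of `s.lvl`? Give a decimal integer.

-2

[0]=0xda (big-endian) → word 0xda
chan:1 @ bit 7 → (0xda>>7)&0x1 = 0x1
prio:2 @ bit 5 → (0xda>>5)&0x3 = 0x2
flags:1 @ bit 4 → (0xda>>4)&0x1 = 0x1
lvl:2 @ bit 2 → (0xda>>2)&0x3 = 0x2  ←
cnt:2 @ bit 0 → (0xda>>0)&0x3 = 0x2
lvl signed 2b, MSB=1: 2 - 4 = -2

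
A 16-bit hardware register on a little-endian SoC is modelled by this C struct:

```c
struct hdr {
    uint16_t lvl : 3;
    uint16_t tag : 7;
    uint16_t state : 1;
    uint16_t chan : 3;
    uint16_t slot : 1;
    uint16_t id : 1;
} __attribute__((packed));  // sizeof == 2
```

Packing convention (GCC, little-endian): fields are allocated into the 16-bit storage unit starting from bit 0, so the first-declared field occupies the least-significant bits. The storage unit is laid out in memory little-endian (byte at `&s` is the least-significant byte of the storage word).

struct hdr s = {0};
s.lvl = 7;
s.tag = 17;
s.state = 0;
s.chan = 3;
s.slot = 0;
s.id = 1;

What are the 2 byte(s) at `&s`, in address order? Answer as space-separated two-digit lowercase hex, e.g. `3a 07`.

8f 98

lvl (3b) val=7 bits=0x7 at bit 0: 0x0007
tag (7b) val=17 bits=0x11 at bit 3: 0x008f
state (1b) val=0 bits=0x0 at bit 10: 0x008f
chan (3b) val=3 bits=0x3 at bit 11: 0x188f
slot (1b) val=0 bits=0x0 at bit 14: 0x188f
id (1b) val=1 bits=0x1 at bit 15: 0x988f
word = 0x988f → little-endian bytes:
  [0]=0x8f  [1]=0x98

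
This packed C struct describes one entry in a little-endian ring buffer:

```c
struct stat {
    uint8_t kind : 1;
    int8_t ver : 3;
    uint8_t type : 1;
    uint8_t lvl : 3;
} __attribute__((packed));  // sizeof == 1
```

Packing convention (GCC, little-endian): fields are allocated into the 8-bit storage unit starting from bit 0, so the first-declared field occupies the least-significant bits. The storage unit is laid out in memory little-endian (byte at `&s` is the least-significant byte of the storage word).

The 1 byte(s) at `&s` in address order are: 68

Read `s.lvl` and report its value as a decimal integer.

[0]=0x68 (little-endian) → word 0x68
kind:1 @ bit 0 → (0x68>>0)&0x1 = 0x0
ver:3 @ bit 1 → (0x68>>1)&0x7 = 0x4
type:1 @ bit 4 → (0x68>>4)&0x1 = 0x0
lvl:3 @ bit 5 → (0x68>>5)&0x7 = 0x3  ←

3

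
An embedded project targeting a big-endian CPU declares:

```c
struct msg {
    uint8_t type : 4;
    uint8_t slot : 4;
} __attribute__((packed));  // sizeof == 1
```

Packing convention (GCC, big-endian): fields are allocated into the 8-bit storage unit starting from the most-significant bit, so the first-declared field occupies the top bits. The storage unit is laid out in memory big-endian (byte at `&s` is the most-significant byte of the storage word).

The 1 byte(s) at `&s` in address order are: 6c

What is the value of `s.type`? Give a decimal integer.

[0]=0x6c (big-endian) → word 0x6c
type:4 @ bit 4 → (0x6c>>4)&0xf = 0x6  ←
slot:4 @ bit 0 → (0x6c>>0)&0xf = 0xc

6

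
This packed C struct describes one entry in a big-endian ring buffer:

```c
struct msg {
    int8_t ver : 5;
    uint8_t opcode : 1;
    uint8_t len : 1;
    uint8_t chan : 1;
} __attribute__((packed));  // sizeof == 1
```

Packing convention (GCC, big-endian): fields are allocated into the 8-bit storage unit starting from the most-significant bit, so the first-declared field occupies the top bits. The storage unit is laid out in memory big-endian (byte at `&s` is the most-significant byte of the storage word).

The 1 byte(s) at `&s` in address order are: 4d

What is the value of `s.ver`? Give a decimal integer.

[0]=0x4d (big-endian) → word 0x4d
ver:5 @ bit 3 → (0x4d>>3)&0x1f = 0x9  ←
opcode:1 @ bit 2 → (0x4d>>2)&0x1 = 0x1
len:1 @ bit 1 → (0x4d>>1)&0x1 = 0x0
chan:1 @ bit 0 → (0x4d>>0)&0x1 = 0x1
ver signed 5b, MSB=0: value = 9

9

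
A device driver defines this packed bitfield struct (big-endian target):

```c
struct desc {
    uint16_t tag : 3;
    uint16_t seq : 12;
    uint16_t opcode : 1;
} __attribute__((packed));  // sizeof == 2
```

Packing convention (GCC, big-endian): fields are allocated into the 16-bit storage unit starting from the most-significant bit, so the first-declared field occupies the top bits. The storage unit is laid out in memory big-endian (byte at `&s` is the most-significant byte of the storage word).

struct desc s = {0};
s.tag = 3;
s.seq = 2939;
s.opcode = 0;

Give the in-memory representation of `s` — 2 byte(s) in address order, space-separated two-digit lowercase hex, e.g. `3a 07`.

tag:3 = 3 → 0x3 << 13 → word 0x6000
seq:12 = 2939 → 0xb7b << 1 → word 0x76f6
opcode:1 = 0 → 0x0 << 0 → word 0x76f6
word = 0x76f6 → big-endian bytes:
  [0]=0x76  [1]=0xf6

76 f6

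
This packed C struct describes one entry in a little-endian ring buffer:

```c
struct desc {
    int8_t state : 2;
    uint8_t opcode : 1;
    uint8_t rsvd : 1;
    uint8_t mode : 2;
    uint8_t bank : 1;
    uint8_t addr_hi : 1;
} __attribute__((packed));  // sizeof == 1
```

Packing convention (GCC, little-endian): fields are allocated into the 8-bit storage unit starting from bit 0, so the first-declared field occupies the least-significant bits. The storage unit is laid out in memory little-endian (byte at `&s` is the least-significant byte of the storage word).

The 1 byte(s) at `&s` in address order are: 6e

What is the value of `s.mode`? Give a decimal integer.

2

[0]=0x6e (little-endian) → word 0x6e
state [0+:2] = (word>>0) & 0x3 = 2
opcode [2+:1] = (word>>2) & 0x1 = 1
rsvd [3+:1] = (word>>3) & 0x1 = 1
mode [4+:2] = (word>>4) & 0x3 = 2  ←
bank [6+:1] = (word>>6) & 0x1 = 1
addr_hi [7+:1] = (word>>7) & 0x1 = 0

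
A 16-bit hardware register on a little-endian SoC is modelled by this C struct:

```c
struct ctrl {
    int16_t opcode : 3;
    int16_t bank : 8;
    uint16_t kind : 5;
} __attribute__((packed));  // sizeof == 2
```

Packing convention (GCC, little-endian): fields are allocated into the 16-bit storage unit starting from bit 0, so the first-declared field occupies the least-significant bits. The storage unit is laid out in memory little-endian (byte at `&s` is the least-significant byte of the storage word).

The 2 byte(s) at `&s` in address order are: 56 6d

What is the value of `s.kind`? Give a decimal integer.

[0]=0x56 [1]=0x6d (little-endian) → word 0x6d56
opcode [0+:3] = (word>>0) & 0x7 = 6
bank [3+:8] = (word>>3) & 0xff = 170
kind [11+:5] = (word>>11) & 0x1f = 13  ←

13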